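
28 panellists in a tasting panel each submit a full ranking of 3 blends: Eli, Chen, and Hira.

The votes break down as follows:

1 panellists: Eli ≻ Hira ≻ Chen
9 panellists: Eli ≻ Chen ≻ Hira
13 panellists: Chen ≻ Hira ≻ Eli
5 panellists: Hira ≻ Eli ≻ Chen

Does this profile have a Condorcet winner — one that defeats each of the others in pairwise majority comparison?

No

Head-to-head results (28 voters total):
Eli vs Chen: Eli wins 15–13.
Eli vs Hira: Hira wins 18–10.
Chen vs Hira: Chen wins 22–6.
No candidate beats all others: Eli beats Chen beats Hira beats Eli, a majority cycle.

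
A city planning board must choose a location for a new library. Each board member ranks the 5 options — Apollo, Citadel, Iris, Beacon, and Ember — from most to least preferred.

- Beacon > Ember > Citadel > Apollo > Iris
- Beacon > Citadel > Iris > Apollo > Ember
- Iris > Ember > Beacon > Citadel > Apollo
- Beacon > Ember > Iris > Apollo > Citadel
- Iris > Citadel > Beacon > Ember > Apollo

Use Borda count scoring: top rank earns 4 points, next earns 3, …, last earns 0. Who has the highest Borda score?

Beacon

Borda scores:
  Apollo: 1 + 1 + 0 + 1 + 0 = 3
  Citadel: 2 + 3 + 1 + 0 + 3 = 9
  Iris: 0 + 2 + 4 + 2 + 4 = 12
  Beacon: 4 + 4 + 2 + 4 + 2 = 16
  Ember: 3 + 0 + 3 + 3 + 1 = 10
Beacon has the highest total.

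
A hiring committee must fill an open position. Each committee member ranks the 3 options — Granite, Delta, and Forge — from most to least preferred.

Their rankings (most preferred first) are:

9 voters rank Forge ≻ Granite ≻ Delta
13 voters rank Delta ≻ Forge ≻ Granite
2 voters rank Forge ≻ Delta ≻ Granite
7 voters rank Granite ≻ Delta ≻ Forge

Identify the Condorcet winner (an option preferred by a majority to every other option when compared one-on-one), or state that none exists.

Head-to-head results (31 voters total):
Granite vs Delta: Granite wins 16–15.
Granite vs Forge: Forge wins 24–7.
Delta vs Forge: Delta wins 20–11.
No candidate beats all others: Granite beats Delta beats Forge beats Granite, a majority cycle.

There is no Condorcet winner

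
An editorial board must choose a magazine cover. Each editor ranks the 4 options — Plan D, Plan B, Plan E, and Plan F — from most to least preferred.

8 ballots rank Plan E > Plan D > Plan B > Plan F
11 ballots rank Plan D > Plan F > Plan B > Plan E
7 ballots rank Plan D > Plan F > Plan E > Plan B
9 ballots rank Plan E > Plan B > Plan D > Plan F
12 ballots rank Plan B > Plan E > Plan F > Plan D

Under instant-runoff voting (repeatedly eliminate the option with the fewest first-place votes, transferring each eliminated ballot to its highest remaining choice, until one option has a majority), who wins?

Plan E

Round 1: Plan D 18, Plan E 17, Plan B 12, Plan F 0. Plan F has the fewest and is eliminated.
Round 2: Plan D 18, Plan E 17, Plan B 12. Plan B has the fewest and is eliminated.
Round 3: Plan E 29, Plan D 18. Plan E has a majority.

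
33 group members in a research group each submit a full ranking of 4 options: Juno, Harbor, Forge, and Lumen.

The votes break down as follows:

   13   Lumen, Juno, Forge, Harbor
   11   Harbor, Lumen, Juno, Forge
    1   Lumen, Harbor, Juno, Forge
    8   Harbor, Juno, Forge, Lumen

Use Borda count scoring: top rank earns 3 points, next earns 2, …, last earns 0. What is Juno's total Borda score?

Borda scores:
  Juno: 13·2 + 11·1 + 1 + 8·2 = 54
  Harbor: 13·0 + 11·3 + 2 + 8·3 = 59
  Forge: 13·1 + 11·0 + 0 + 8·1 = 21
  Lumen: 13·3 + 11·2 + 3 + 8·0 = 64

54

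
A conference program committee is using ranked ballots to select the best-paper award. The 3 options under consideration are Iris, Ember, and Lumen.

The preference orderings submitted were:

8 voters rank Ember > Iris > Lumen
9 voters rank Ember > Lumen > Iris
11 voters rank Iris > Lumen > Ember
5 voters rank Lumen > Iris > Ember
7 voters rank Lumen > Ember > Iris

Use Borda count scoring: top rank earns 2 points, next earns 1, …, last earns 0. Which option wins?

Lumen

Borda scores:
  Iris: 8·1 + 9·0 + 11·2 + 5·1 + 7·0 = 35
  Ember: 8·2 + 9·2 + 11·0 + 5·0 + 7·1 = 41
  Lumen: 8·0 + 9·1 + 11·1 + 5·2 + 7·2 = 44
Lumen has the highest total.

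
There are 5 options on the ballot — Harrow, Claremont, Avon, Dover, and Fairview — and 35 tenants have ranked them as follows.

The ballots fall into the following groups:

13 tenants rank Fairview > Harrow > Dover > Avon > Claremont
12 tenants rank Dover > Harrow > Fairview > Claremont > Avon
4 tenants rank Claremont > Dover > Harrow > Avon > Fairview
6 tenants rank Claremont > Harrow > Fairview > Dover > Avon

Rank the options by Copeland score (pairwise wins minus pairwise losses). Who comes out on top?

Pairwise results:
  Harrow vs Claremont: Harrow wins 25–10.
  Harrow vs Avon: Harrow wins 35–0.
  Harrow vs Dover: Harrow wins 19–16.
  Harrow vs Fairview: Harrow wins 22–13.
  Claremont vs Avon: Claremont wins 22–13.
  Claremont vs Dover: Dover wins 25–10.
  Claremont vs Fairview: Fairview wins 25–10.
  Avon vs Dover: Dover wins 35–0.
  Avon vs Fairview: Fairview wins 31–4.
  Dover vs Fairview: Fairview wins 19–16.
Copeland scores (wins − losses):
  Harrow: 4 − 0 = 4
  Claremont: 1 − 3 = -2
  Avon: 0 − 4 = -4
  Dover: 2 − 2 = 0
  Fairview: 3 − 1 = 2
Harrow has the best Copeland score.

Harrow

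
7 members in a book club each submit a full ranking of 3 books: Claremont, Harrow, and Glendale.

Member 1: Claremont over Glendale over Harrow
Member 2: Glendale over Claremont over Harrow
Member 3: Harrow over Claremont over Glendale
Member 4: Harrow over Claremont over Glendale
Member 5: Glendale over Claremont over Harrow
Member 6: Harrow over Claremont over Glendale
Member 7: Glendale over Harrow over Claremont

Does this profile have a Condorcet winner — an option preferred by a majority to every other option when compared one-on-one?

No

Head-to-head results (7 voters total):
Claremont vs Harrow: Harrow wins 4–3.
Claremont vs Glendale: Claremont wins 4–3.
Harrow vs Glendale: Glendale wins 4–3.
No candidate beats all others: Claremont beats Glendale beats Harrow beats Claremont, a majority cycle.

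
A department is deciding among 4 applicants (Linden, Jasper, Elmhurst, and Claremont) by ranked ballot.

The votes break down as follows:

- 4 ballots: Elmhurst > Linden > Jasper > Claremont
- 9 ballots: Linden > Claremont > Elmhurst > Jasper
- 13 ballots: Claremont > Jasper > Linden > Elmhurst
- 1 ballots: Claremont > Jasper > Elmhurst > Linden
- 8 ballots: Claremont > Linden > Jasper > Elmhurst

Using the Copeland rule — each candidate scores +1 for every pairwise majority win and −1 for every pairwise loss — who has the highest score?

Pairwise results:
  Linden vs Jasper: Linden wins 21–14.
  Linden vs Elmhurst: Linden wins 30–5.
  Linden vs Claremont: Claremont wins 22–13.
  Jasper vs Elmhurst: Jasper wins 22–13.
  Jasper vs Claremont: Claremont wins 31–4.
  Elmhurst vs Claremont: Claremont wins 31–4.
Copeland scores (wins − losses):
  Linden: 2 − 1 = 1
  Jasper: 1 − 2 = -1
  Elmhurst: 0 − 3 = -3
  Claremont: 3 − 0 = 3
Claremont has the best Copeland score.

Claremont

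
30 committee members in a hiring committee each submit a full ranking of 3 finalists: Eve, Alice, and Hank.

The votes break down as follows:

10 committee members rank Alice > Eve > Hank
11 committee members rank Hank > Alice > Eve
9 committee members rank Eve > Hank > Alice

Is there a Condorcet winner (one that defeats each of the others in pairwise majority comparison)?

Head-to-head results (30 voters total):
Eve vs Alice: Alice wins 21–9.
Eve vs Hank: Eve wins 19–11.
Alice vs Hank: Hank wins 20–10.
No candidate beats all others: Eve beats Hank beats Alice beats Eve, a majority cycle.

No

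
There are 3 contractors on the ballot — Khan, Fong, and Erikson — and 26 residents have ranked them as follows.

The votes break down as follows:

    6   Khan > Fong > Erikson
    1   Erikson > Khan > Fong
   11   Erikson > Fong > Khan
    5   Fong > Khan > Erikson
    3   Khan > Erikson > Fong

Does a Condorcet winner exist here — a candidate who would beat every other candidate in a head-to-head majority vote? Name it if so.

Head-to-head results (26 voters total):
Khan vs Fong: Fong wins 16–10.
Khan vs Erikson: Khan wins 14–12.
Fong vs Erikson: Erikson wins 15–11.
No candidate beats all others: Khan beats Erikson beats Fong beats Khan, a majority cycle.

None — there is no Condorcet winner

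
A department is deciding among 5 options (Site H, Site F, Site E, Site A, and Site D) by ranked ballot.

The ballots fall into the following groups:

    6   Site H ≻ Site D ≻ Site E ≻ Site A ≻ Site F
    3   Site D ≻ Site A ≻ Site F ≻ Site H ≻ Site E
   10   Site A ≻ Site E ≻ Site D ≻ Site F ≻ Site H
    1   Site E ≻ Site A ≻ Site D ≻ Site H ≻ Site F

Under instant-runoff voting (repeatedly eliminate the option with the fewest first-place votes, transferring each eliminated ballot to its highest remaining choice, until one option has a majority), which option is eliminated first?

Round 1: Site A 10, Site H 6, Site D 3, Site E 1, Site F 0. Site F has the fewest and is eliminated.
Round 2: Site A 10, Site H 6, Site D 3, Site E 1. Site E has the fewest and is eliminated.
Round 3: Site A 11, Site H 6, Site D 3. Site A has a majority.

Site F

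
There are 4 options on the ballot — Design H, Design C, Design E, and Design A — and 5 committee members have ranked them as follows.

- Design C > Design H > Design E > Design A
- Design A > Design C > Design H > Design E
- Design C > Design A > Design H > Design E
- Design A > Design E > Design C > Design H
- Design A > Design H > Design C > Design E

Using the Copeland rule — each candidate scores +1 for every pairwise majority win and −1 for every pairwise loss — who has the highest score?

Design A

Pairwise results:
  Design H vs Design C: Design C wins 4–1.
  Design H vs Design E: Design H wins 4–1.
  Design H vs Design A: Design A wins 4–1.
  Design C vs Design E: Design C wins 4–1.
  Design C vs Design A: Design A wins 3–2.
  Design E vs Design A: Design A wins 4–1.
Copeland scores (wins − losses):
  Design H: 1 − 2 = -1
  Design C: 2 − 1 = 1
  Design E: 0 − 3 = -3
  Design A: 3 − 0 = 3
Design A has the best Copeland score.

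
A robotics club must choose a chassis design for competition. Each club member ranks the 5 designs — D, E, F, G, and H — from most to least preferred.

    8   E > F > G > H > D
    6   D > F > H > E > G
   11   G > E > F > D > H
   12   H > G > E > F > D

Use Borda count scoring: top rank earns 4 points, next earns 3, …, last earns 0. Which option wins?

G

Borda scores:
  D: 8·0 + 6·4 + 11·1 + 12·0 = 35
  E: 8·4 + 6·1 + 11·3 + 12·2 = 95
  F: 8·3 + 6·3 + 11·2 + 12·1 = 76
  G: 8·2 + 6·0 + 11·4 + 12·3 = 96
  H: 8·1 + 6·2 + 11·0 + 12·4 = 68
G has the highest total.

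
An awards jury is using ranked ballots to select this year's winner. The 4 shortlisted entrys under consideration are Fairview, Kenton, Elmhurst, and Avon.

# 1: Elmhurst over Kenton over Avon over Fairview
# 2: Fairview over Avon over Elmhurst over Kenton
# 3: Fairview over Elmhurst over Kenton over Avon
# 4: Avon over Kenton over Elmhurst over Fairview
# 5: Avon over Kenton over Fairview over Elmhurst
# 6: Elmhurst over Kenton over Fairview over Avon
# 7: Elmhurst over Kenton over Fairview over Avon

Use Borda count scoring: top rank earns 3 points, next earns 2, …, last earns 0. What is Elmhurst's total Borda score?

13

Borda scores:
  Fairview: 0 + 3 + 3 + 0 + 1 + 1 + 1 = 9
  Kenton: 2 + 0 + 1 + 2 + 2 + 2 + 2 = 11
  Elmhurst: 3 + 1 + 2 + 1 + 0 + 3 + 3 = 13
  Avon: 1 + 2 + 0 + 3 + 3 + 0 + 0 = 9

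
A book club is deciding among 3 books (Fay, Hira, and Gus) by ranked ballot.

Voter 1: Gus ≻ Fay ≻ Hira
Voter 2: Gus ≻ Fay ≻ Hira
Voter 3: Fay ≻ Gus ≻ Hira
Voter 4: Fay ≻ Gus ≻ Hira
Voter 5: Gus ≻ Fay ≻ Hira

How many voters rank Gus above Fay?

3

Ballots ranking Gus above Fay: 3.
Ballots ranking Fay above Gus: 2.
So 3 of 5 voters prefer Gus to Fay.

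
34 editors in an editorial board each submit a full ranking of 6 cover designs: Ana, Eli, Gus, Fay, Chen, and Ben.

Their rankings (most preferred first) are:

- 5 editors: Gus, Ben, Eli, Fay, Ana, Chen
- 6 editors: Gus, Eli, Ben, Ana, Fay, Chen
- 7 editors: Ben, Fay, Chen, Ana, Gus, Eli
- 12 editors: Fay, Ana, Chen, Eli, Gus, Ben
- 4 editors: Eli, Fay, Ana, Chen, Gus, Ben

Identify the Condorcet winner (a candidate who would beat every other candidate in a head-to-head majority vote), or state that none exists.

Head-to-head results (34 voters total):
Ana vs Eli: Ana wins 19–15.
Ana vs Gus: Ana wins 23–11.
Ana vs Fay: Fay wins 28–6.
Ana vs Chen: Ana wins 27–7.
Ana vs Ben: Ben wins 18–16.
Eli vs Gus: Gus wins 18–16.
Eli vs Fay: Fay wins 19–15.
Eli vs Chen: Chen wins 19–15.
Eli vs Ben: Eli wins 22–12.
Gus vs Fay: Fay wins 23–11.
Gus vs Chen: Chen wins 23–11.
Gus vs Ben: Gus wins 27–7.
Fay vs Chen: Fay wins 34–0.
Fay vs Ben: Ben wins 18–16.
Chen vs Ben: Ben wins 18–16.
No candidate beats all others: Ana beats Eli beats Ben beats Ana, a majority cycle.

None — there is no Condorcet winner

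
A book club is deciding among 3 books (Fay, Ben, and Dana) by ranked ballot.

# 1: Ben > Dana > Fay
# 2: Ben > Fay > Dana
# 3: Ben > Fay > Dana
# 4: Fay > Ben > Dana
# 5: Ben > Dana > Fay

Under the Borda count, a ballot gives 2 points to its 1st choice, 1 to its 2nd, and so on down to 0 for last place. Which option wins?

Borda scores:
  Fay: 0 + 1 + 1 + 2 + 0 = 4
  Ben: 2 + 2 + 2 + 1 + 2 = 9
  Dana: 1 + 0 + 0 + 0 + 1 = 2
Ben has the highest total.

Ben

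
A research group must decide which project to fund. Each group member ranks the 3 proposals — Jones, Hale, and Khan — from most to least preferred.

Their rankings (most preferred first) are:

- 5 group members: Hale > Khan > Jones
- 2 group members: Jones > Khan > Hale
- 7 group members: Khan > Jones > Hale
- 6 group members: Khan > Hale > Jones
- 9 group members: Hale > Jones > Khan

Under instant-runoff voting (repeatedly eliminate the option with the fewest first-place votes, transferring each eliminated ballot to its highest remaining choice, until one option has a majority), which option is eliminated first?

Jones

Round 1: Hale 14, Khan 13, Jones 2. Jones has the fewest and is eliminated.
Round 2: Khan 15, Hale 14. Khan has a majority.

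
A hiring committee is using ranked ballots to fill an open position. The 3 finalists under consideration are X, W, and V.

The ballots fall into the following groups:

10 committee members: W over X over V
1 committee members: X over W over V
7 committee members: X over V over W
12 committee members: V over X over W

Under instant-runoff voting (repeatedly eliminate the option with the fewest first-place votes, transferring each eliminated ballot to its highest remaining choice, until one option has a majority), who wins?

Round 1: V 12, W 10, X 8. X has the fewest and is eliminated.
Round 2: V 19, W 11. V has a majority.

V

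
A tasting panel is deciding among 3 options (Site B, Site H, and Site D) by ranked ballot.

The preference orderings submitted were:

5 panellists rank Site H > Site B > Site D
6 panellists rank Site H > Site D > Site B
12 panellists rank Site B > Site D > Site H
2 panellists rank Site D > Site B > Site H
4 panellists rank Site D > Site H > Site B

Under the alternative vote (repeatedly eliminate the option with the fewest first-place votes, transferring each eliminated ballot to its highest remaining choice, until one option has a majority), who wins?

Round 1: Site B 12, Site H 11, Site D 6. Site D has the fewest and is eliminated.
Round 2: Site H 15, Site B 14. Site H has a majority.

Site H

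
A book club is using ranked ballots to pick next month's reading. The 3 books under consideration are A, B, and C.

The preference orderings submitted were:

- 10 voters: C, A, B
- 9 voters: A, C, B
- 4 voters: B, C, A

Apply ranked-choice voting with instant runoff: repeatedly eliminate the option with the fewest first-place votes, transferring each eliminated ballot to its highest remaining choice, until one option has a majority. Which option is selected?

C

Round 1: C 10, A 9, B 4. B has the fewest and is eliminated.
Round 2: C 14, A 9. C has a majority.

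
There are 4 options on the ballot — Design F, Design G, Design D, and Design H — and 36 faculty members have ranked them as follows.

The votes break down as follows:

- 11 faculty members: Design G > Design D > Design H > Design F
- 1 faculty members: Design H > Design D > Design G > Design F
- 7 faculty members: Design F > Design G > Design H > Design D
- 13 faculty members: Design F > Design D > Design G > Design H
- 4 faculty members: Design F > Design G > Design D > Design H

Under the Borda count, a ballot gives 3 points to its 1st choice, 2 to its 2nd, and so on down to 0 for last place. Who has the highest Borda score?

Borda scores:
  Design F: 11·0 + 0 + 7·3 + 13·3 + 4·3 = 72
  Design G: 11·3 + 1 + 7·2 + 13·1 + 4·2 = 69
  Design D: 11·2 + 2 + 7·0 + 13·2 + 4·1 = 54
  Design H: 11·1 + 3 + 7·1 + 13·0 + 4·0 = 21
Design F has the highest total.

Design F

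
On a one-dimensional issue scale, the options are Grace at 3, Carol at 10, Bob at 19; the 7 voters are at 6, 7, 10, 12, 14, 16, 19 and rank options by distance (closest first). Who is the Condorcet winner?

Carol

With single-peaked preferences on a line, the Condorcet winner is the candidate closest to the median voter.
The median voter (position 12) is closest to Carol at 10.
Check: Carol vs Grace — voters closer to Carol: 6 of 7.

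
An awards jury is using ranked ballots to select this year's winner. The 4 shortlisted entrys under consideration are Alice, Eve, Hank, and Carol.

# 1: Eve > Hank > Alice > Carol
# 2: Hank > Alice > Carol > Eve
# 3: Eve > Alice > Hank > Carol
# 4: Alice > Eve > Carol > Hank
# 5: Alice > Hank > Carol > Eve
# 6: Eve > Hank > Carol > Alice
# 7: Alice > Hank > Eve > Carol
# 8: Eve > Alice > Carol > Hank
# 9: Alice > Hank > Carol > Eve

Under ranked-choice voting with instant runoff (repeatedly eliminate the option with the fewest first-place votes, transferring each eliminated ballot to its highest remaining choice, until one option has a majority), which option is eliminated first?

Carol

Round 1: Alice 4, Eve 4, Hank 1, Carol 0. Carol has the fewest and is eliminated.
Round 2: Alice 4, Eve 4, Hank 1. Hank has the fewest and is eliminated.
Round 3: Alice 5, Eve 4. Alice has a majority.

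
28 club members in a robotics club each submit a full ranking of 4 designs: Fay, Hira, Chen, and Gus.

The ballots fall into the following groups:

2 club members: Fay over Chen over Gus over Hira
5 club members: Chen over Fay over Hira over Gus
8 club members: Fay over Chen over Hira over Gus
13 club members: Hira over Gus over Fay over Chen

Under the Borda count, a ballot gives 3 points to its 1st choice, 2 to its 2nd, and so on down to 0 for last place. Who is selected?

Borda scores:
  Fay: 2·3 + 5·2 + 8·3 + 13·1 = 53
  Hira: 2·0 + 5·1 + 8·1 + 13·3 = 52
  Chen: 2·2 + 5·3 + 8·2 + 13·0 = 35
  Gus: 2·1 + 5·0 + 8·0 + 13·2 = 28
Fay has the highest total.

Fay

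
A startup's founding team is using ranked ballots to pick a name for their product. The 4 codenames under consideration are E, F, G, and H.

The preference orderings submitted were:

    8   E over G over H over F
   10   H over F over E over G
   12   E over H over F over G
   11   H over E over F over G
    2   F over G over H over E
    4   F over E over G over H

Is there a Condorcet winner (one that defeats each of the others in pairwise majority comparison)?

Head-to-head results (47 voters total):
E vs F: E wins 31–16.
E vs G: E wins 45–2.
E vs H: E wins 24–23.
F vs G: F wins 39–8.
F vs H: H wins 41–6.
G vs H: H wins 33–14.
E beats each rival — F (31–16), G (45–2), H (24–23) — so E is the Condorcet winner.

Yes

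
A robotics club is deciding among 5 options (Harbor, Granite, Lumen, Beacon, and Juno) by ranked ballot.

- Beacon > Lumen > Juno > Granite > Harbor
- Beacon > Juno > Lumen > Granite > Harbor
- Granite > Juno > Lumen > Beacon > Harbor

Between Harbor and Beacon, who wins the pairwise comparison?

Ballots ranking Harbor above Beacon: 0.
Ballots ranking Beacon above Harbor: 3.
Beacon wins the head-to-head, 3–0.

Beacon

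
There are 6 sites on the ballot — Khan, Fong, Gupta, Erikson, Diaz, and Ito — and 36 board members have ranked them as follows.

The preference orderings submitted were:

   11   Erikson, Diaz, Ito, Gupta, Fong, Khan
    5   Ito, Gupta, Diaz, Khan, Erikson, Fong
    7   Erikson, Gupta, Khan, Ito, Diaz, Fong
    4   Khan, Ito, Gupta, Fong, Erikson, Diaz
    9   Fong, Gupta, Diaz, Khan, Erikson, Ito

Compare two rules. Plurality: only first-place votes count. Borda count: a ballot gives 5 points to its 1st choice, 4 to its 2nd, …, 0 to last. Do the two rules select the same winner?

Plurality first-place counts: Khan 4, Fong 9, Gupta 0, Erikson 18, Diaz 0, Ito 5 → Erikson.
Borda totals: Khan 69, Fong 64, Gupta 118, Erikson 108, Diaz 93, Ito 88 → Gupta.
The two rules disagree: plurality picks Erikson, Borda picks Gupta.

No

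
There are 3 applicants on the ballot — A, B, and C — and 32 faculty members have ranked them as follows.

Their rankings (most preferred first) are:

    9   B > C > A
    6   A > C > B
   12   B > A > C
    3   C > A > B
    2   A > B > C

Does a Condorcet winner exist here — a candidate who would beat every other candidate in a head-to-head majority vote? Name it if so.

B

Head-to-head results (32 voters total):
A vs B: B wins 21–11.
A vs C: A wins 20–12.
B vs C: B wins 23–9.
B beats each rival — A (21–11), C (23–9) — so B is the Condorcet winner.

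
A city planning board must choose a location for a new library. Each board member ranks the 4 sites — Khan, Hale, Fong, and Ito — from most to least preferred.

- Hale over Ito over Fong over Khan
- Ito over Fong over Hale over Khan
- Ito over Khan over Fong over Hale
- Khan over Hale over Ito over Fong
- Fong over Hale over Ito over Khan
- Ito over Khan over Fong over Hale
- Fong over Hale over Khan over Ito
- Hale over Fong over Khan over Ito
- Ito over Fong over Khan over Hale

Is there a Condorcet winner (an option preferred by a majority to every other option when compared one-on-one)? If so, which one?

There is no Condorcet winner

Head-to-head results (9 voters total):
Khan vs Hale: Hale wins 5–4.
Khan vs Fong: Fong wins 6–3.
Khan vs Ito: Ito wins 6–3.
Hale vs Fong: Fong wins 6–3.
Hale vs Ito: Hale wins 5–4.
Fong vs Ito: Ito wins 6–3.
No candidate beats all others: Hale beats Ito beats Fong beats Hale, a majority cycle.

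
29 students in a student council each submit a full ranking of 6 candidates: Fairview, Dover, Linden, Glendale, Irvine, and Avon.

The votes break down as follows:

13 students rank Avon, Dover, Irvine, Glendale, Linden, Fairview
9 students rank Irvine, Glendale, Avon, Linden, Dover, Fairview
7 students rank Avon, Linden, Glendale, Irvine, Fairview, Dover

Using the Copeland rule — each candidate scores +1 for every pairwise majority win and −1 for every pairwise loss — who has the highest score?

Avon

Pairwise results:
  Fairview vs Dover: Dover wins 22–7.
  Fairview vs Linden: Linden wins 29–0.
  Fairview vs Glendale: Glendale wins 29–0.
  Fairview vs Irvine: Irvine wins 29–0.
  Fairview vs Avon: Avon wins 29–0.
  Dover vs Linden: Linden wins 16–13.
  Dover vs Glendale: Glendale wins 16–13.
  Dover vs Irvine: Irvine wins 16–13.
  Dover vs Avon: Avon wins 29–0.
  Linden vs Glendale: Glendale wins 22–7.
  Linden vs Irvine: Irvine wins 22–7.
  Linden vs Avon: Avon wins 29–0.
  Glendale vs Irvine: Irvine wins 22–7.
  Glendale vs Avon: Avon wins 20–9.
  Irvine vs Avon: Avon wins 20–9.
Copeland scores (wins − losses):
  Fairview: 0 − 5 = -5
  Dover: 1 − 4 = -3
  Linden: 2 − 3 = -1
  Glendale: 3 − 2 = 1
  Irvine: 4 − 1 = 3
  Avon: 5 − 0 = 5
Avon has the best Copeland score.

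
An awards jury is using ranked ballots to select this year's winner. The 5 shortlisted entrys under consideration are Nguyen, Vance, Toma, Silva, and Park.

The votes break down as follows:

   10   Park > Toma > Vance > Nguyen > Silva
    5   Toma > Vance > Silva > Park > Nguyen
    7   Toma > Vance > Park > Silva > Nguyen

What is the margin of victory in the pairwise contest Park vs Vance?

Ballots ranking Park above Vance: 10.
Ballots ranking Vance above Park: 5+7 = 12.
Vance wins 12–10, a margin of 2.

2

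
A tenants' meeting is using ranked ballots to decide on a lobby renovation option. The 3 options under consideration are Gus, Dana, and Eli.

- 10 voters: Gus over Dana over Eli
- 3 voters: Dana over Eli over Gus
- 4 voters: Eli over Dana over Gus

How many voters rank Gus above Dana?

10

Ballots ranking Gus above Dana: 10.
Ballots ranking Dana above Gus: 3+4 = 7.
So 10 of 17 voters prefer Gus to Dana.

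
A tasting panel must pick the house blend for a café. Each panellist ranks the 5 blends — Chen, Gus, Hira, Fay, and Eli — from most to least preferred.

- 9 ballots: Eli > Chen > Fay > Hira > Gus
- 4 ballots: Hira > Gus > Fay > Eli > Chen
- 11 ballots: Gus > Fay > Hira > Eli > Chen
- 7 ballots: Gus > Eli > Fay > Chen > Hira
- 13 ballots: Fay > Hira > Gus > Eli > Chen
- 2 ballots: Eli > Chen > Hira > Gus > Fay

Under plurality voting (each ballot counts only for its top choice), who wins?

First-place vote totals:
  Chen: 0
  Gus: 18
  Hira: 4
  Fay: 13
  Eli: 11
Gus has the most first-place votes.

Gus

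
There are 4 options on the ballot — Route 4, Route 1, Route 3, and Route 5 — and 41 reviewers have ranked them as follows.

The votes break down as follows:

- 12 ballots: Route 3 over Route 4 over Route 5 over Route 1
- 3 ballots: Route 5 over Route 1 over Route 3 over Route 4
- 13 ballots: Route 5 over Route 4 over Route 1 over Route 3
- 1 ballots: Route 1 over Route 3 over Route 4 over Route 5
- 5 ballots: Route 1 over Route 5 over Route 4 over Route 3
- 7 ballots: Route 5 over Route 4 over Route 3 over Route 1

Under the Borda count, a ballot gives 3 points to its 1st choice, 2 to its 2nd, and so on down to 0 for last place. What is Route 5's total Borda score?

91

Borda scores:
  Route 4: 12·2 + 3·0 + 13·2 + 1 + 5·1 + 7·2 = 70
  Route 1: 12·0 + 3·2 + 13·1 + 3 + 5·3 + 7·0 = 37
  Route 3: 12·3 + 3·1 + 13·0 + 2 + 5·0 + 7·1 = 48
  Route 5: 12·1 + 3·3 + 13·3 + 0 + 5·2 + 7·3 = 91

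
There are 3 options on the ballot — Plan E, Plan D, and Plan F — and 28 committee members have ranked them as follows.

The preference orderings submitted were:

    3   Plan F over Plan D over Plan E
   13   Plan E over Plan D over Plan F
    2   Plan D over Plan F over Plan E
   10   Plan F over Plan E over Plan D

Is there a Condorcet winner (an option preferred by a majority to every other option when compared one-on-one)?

Head-to-head results (28 voters total):
Plan E vs Plan D: Plan E wins 23–5.
Plan E vs Plan F: Plan F wins 15–13.
Plan D vs Plan F: Plan D wins 15–13.
No candidate beats all others: Plan E beats Plan D beats Plan F beats Plan E, a majority cycle.

No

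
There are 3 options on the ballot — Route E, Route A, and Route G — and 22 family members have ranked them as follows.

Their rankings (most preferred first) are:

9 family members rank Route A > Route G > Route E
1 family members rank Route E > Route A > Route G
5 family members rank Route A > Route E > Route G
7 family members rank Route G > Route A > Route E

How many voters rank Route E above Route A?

1

Ballots ranking Route E above Route A: 1.
Ballots ranking Route A above Route E: 9+5+7 = 21.
So 1 of 22 voters prefer Route E to Route A.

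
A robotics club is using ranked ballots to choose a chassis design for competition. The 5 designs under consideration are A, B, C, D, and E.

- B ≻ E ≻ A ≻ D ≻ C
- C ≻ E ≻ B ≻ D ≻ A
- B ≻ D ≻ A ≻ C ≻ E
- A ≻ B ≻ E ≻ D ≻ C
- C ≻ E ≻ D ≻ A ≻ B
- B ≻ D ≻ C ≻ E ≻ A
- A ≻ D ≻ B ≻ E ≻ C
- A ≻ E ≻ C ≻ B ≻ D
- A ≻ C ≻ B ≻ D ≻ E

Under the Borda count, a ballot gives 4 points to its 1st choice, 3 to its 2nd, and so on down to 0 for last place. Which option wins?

Borda scores:
  A: 2 + 0 + 2 + 4 + 1 + 0 + 4 + 4 + 4 = 21
  B: 4 + 2 + 4 + 3 + 0 + 4 + 2 + 1 + 2 = 22
  C: 0 + 4 + 1 + 0 + 4 + 2 + 0 + 2 + 3 = 16
  D: 1 + 1 + 3 + 1 + 2 + 3 + 3 + 0 + 1 = 15
  E: 3 + 3 + 0 + 2 + 3 + 1 + 1 + 3 + 0 = 16
B has the highest total.

B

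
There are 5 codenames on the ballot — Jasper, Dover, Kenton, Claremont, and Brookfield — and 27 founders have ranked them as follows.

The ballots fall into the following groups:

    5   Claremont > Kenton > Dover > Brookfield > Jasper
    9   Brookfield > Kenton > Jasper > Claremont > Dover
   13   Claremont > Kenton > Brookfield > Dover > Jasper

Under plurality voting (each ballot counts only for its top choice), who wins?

First-place vote totals:
  Jasper: 0
  Dover: 0
  Kenton: 0
  Claremont: 18
  Brookfield: 9
Claremont has the most first-place votes.

Claremont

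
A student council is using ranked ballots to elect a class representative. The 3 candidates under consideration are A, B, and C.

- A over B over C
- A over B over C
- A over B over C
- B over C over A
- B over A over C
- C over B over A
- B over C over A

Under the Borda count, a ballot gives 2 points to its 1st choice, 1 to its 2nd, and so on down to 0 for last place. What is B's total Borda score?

Borda scores:
  A: 2 + 2 + 2 + 0 + 1 + 0 + 0 = 7
  B: 1 + 1 + 1 + 2 + 2 + 1 + 2 = 10
  C: 0 + 0 + 0 + 1 + 0 + 2 + 1 = 4

10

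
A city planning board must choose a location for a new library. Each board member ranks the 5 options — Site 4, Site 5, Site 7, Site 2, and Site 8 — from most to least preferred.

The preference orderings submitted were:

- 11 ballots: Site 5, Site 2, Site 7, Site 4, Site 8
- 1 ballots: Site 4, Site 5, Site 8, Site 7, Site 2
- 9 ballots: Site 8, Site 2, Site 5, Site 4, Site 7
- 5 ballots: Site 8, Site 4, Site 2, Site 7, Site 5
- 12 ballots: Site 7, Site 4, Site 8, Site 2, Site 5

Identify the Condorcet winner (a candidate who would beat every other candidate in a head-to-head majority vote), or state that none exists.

There is no Condorcet winner

Head-to-head results (38 voters total):
Site 4 vs Site 5: Site 5 wins 20–18.
Site 4 vs Site 7: Site 7 wins 23–15.
Site 4 vs Site 2: Site 2 wins 20–18.
Site 4 vs Site 8: Site 4 wins 24–14.
Site 5 vs Site 7: Site 5 wins 21–17.
Site 5 vs Site 2: Site 2 wins 26–12.
Site 5 vs Site 8: Site 8 wins 26–12.
Site 7 vs Site 2: Site 2 wins 25–13.
Site 7 vs Site 8: Site 7 wins 23–15.
Site 2 vs Site 8: Site 8 wins 27–11.
No candidate beats all others: Site 4 beats Site 8 beats Site 5 beats Site 4, a majority cycle.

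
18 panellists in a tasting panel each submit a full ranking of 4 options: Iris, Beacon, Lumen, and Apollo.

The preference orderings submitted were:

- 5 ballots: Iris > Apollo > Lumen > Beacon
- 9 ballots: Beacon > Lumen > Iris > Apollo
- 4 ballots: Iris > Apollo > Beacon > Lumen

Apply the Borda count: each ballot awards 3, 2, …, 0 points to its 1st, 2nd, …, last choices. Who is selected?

Borda scores:
  Iris: 5·3 + 9·1 + 4·3 = 36
  Beacon: 5·0 + 9·3 + 4·1 = 31
  Lumen: 5·1 + 9·2 + 4·0 = 23
  Apollo: 5·2 + 9·0 + 4·2 = 18
Iris has the highest total.

Iris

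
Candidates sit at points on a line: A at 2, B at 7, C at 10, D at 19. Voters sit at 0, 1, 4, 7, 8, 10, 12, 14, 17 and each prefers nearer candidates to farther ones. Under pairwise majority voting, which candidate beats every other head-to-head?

With single-peaked preferences on a line, the Condorcet winner is the candidate closest to the median voter.
The median voter (position 8) is closest to B at 7.
Check: B vs A — voters closer to B: 6 of 9.

B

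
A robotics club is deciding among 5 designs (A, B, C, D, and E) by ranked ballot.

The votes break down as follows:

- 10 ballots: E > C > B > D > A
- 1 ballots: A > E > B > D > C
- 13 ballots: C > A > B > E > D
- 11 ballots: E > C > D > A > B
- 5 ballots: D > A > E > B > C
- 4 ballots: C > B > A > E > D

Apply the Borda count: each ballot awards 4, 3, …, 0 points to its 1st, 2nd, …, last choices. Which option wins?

C

Borda scores:
  A: 10·0 + 4 + 13·3 + 11·1 + 5·3 + 4·2 = 77
  B: 10·2 + 2 + 13·2 + 11·0 + 5·1 + 4·3 = 65
  C: 10·3 + 0 + 13·4 + 11·3 + 5·0 + 4·4 = 131
  D: 10·1 + 1 + 13·0 + 11·2 + 5·4 + 4·0 = 53
  E: 10·4 + 3 + 13·1 + 11·4 + 5·2 + 4·1 = 114
C has the highest total.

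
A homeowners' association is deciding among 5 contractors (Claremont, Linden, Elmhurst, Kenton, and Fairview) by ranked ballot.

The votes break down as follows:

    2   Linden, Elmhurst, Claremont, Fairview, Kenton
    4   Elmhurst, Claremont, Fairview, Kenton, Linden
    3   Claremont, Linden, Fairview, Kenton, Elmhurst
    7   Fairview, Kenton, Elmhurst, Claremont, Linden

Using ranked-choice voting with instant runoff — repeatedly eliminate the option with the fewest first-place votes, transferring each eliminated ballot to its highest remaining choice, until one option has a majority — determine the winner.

Round 1: Fairview 7, Elmhurst 4, Claremont 3, Linden 2, Kenton 0. Kenton has the fewest and is eliminated.
Round 2: Fairview 7, Elmhurst 4, Claremont 3, Linden 2. Linden has the fewest and is eliminated.
Round 3: Fairview 7, Elmhurst 6, Claremont 3. Claremont has the fewest and is eliminated.
Round 4: Fairview 10, Elmhurst 6. Fairview has a majority.

Fairview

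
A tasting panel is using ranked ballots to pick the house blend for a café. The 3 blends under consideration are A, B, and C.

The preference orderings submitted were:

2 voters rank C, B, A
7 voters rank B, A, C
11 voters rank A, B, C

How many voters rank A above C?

Ballots ranking A above C: 7+11 = 18.
Ballots ranking C above A: 2.
So 18 of 20 voters prefer A to C.

18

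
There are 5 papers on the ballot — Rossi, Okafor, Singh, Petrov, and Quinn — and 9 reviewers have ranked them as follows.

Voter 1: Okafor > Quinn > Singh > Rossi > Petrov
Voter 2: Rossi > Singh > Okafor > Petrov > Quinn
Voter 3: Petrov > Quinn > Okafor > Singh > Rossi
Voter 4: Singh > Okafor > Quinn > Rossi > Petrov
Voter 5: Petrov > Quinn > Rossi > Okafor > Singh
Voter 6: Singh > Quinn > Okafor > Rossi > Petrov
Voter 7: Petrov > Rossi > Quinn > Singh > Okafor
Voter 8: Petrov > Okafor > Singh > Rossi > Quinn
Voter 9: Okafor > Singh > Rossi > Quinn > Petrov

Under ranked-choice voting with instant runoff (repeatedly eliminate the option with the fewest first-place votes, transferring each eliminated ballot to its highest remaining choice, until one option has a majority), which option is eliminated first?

Quinn

Round 1: Petrov 4, Okafor 2, Singh 2, Rossi 1, Quinn 0. Quinn has the fewest and is eliminated.
Round 2: Petrov 4, Okafor 2, Singh 2, Rossi 1. Rossi has the fewest and is eliminated.
Round 3: Petrov 4, Singh 3, Okafor 2. Okafor has the fewest and is eliminated.
Round 4: Singh 5, Petrov 4. Singh has a majority.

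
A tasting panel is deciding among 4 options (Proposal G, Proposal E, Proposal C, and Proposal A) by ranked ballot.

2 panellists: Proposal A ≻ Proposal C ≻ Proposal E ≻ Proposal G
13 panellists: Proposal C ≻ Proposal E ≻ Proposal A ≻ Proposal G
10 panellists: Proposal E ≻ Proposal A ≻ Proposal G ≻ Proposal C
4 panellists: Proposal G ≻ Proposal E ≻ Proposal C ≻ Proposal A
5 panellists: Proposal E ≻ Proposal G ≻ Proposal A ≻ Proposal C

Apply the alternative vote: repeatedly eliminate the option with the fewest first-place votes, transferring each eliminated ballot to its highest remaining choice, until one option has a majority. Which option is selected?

Proposal E

Round 1: Proposal E 15, Proposal C 13, Proposal G 4, Proposal A 2. Proposal A has the fewest and is eliminated.
Round 2: Proposal E 15, Proposal C 15, Proposal G 4. Proposal G has the fewest and is eliminated.
Round 3: Proposal E 19, Proposal C 15. Proposal E has a majority.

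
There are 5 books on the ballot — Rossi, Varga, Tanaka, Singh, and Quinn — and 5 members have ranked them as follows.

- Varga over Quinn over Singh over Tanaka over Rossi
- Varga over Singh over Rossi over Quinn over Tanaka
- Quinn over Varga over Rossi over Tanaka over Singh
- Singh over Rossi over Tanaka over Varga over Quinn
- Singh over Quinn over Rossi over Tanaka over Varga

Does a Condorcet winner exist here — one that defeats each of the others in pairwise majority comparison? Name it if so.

Varga

Head-to-head results (5 voters total):
Rossi vs Varga: Varga wins 3–2.
Rossi vs Tanaka: Rossi wins 4–1.
Rossi vs Singh: Singh wins 4–1.
Rossi vs Quinn: Quinn wins 3–2.
Varga vs Tanaka: Varga wins 3–2.
Varga vs Singh: Varga wins 3–2.
Varga vs Quinn: Varga wins 3–2.
Tanaka vs Singh: Singh wins 4–1.
Tanaka vs Quinn: Quinn wins 4–1.
Singh vs Quinn: Singh wins 3–2.
Varga beats each rival — Rossi (3–2), Tanaka (3–2), Singh (3–2), Quinn (3–2) — so Varga is the Condorcet winner.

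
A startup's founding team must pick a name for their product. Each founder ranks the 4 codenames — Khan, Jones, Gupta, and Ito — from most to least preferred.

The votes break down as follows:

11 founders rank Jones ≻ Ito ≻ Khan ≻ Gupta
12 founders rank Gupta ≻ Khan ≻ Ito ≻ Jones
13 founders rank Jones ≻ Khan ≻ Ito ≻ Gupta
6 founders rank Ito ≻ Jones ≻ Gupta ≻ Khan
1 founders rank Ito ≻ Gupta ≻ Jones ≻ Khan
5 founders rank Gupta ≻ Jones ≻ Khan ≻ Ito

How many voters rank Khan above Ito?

30

Ballots ranking Khan above Ito: 12+13+5 = 30.
Ballots ranking Ito above Khan: 11+6+1 = 18.
So 30 of 48 voters prefer Khan to Ito.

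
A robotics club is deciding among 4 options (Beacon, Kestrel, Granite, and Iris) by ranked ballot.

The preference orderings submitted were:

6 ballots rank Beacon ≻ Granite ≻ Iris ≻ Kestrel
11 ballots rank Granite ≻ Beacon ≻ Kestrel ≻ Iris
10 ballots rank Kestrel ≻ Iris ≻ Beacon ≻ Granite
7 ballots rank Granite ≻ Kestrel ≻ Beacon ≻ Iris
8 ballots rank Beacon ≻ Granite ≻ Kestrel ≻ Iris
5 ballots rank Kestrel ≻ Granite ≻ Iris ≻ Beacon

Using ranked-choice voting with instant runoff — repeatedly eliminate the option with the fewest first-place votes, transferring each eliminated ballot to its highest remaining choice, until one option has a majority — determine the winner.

Granite

Round 1: Granite 18, Kestrel 15, Beacon 14, Iris 0. Iris has the fewest and is eliminated.
Round 2: Granite 18, Kestrel 15, Beacon 14. Beacon has the fewest and is eliminated.
Round 3: Granite 32, Kestrel 15. Granite has a majority.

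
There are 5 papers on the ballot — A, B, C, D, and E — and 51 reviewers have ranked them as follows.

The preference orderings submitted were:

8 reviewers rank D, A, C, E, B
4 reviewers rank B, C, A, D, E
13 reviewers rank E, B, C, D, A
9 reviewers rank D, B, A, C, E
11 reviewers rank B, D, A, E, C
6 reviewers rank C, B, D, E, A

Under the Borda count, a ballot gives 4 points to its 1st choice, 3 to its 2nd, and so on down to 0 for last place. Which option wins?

B

Borda scores:
  A: 8·3 + 4·2 + 13·0 + 9·2 + 11·2 + 6·0 = 72
  B: 8·0 + 4·4 + 13·3 + 9·3 + 11·4 + 6·3 = 144
  C: 8·2 + 4·3 + 13·2 + 9·1 + 11·0 + 6·4 = 87
  D: 8·4 + 4·1 + 13·1 + 9·4 + 11·3 + 6·2 = 130
  E: 8·1 + 4·0 + 13·4 + 9·0 + 11·1 + 6·1 = 77
B has the highest total.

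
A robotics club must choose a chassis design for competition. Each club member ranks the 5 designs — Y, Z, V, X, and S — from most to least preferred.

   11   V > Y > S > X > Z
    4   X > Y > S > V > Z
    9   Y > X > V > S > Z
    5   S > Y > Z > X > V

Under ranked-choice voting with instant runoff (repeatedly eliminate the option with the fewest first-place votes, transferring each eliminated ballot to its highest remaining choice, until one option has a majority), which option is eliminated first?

Round 1: V 11, Y 9, S 5, X 4, Z 0. Z has the fewest and is eliminated.
Round 2: V 11, Y 9, S 5, X 4. X has the fewest and is eliminated.
Round 3: Y 13, V 11, S 5. S has the fewest and is eliminated.
Round 4: Y 18, V 11. Y has a majority.

Z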